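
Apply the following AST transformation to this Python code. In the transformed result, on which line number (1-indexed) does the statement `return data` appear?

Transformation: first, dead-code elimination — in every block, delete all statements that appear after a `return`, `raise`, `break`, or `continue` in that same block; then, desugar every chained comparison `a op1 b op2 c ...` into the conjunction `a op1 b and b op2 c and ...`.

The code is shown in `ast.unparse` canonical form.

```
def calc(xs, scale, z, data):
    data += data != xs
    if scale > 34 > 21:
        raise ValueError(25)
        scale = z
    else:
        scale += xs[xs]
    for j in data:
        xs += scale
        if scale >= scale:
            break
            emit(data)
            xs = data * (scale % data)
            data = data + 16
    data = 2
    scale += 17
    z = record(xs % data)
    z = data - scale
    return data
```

15

Transformed code:
def calc(xs, scale, z, data):
    data += data != xs
    if scale > 34 and 34 > 21:
        raise ValueError(25)
    else:
        scale += xs[xs]
    for j in data:
        xs += scale
        if scale >= scale:
            break
    data = 2
    scale += 17
    z = record(xs % data)
    z = data - scale
    return data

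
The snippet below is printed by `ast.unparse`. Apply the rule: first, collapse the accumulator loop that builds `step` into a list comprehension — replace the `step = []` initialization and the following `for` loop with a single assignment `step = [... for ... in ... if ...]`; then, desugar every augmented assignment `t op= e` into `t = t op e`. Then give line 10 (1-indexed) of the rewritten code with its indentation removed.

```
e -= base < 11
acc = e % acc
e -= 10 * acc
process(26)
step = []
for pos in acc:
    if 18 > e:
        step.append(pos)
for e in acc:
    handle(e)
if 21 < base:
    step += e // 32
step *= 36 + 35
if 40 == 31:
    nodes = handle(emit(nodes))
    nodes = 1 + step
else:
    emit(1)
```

Transformed code:
e = e - (base < 11)
acc = e % acc
e = e - 10 * acc
process(26)
step = [pos for pos in acc if 18 > e]
for e in acc:
    handle(e)
if 21 < base:
    step = step + e // 32
step = step * (36 + 35)
if 40 == 31:
    nodes = handle(emit(nodes))
    nodes = 1 + step
else:
    emit(1)

step = step * (36 + 35)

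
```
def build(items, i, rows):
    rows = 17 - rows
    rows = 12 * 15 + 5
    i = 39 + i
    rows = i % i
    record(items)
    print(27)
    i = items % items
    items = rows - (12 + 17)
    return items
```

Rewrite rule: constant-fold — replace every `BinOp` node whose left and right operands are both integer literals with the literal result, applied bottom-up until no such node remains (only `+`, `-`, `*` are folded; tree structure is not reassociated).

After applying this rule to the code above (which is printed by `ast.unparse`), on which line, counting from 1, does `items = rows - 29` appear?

9

Transformed code:
def build(items, i, rows):
    rows = 17 - rows
    rows = 185
    i = 39 + i
    rows = i % i
    record(items)
    print(27)
    i = items % items
    items = rows - 29
    return items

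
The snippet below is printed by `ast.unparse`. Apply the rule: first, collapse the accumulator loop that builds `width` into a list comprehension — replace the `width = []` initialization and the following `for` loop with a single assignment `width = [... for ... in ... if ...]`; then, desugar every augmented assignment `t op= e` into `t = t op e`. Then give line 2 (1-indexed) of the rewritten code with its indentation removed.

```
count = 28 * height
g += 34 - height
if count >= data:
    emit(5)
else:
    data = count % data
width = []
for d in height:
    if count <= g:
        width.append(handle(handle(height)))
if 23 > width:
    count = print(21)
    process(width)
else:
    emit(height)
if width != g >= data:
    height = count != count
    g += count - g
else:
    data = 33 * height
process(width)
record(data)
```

Transformed code:
count = 28 * height
g = g + (34 - height)
if count >= data:
    emit(5)
else:
    data = count % data
width = [handle(handle(height)) for d in height if count <= g]
if 23 > width:
    count = print(21)
    process(width)
else:
    emit(height)
if width != g >= data:
    height = count != count
    g = g + (count - g)
else:
    data = 33 * height
process(width)
record(data)

g = g + (34 - height)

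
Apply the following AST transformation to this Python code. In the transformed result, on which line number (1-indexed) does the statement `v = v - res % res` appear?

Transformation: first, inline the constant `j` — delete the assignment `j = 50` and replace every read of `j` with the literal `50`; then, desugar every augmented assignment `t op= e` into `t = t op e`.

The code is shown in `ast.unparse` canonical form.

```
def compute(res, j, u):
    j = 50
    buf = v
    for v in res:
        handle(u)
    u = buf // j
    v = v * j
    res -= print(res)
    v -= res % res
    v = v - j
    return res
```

8

Transformed code:
def compute(res, j, u):
    buf = v
    for v in res:
        handle(u)
    u = buf // 50
    v = v * 50
    res = res - print(res)
    v = v - res % res
    v = v - 50
    return res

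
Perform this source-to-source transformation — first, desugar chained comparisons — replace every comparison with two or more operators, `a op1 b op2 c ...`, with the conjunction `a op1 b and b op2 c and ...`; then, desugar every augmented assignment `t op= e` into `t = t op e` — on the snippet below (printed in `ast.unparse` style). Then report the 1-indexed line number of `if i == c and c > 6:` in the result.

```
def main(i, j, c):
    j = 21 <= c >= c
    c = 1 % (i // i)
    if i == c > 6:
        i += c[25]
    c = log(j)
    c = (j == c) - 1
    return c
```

4

Transformed code:
def main(i, j, c):
    j = 21 <= c and c >= c
    c = 1 % (i // i)
    if i == c and c > 6:
        i = i + c[25]
    c = log(j)
    c = (j == c) - 1
    return c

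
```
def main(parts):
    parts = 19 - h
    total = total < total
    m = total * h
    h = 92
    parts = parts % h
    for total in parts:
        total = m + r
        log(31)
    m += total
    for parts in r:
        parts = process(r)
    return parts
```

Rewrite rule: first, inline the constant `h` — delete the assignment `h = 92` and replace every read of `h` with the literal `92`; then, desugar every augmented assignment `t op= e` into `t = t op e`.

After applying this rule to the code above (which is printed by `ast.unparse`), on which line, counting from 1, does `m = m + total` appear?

Transformed code:
def main(parts):
    parts = 19 - 92
    total = total < total
    m = total * 92
    parts = parts % 92
    for total in parts:
        total = m + r
        log(31)
    m = m + total
    for parts in r:
        parts = process(r)
    return parts

9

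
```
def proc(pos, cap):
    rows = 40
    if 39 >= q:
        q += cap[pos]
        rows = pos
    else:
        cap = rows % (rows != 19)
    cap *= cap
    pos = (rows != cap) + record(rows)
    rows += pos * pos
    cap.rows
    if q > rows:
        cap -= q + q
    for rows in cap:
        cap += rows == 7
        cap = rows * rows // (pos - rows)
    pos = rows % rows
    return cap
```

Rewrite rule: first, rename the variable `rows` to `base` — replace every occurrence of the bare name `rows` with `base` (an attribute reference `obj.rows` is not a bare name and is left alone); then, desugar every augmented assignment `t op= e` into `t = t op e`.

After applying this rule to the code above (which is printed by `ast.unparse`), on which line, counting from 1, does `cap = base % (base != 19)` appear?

7

Transformed code:
def proc(pos, cap):
    base = 40
    if 39 >= q:
        q = q + cap[pos]
        base = pos
    else:
        cap = base % (base != 19)
    cap = cap * cap
    pos = (base != cap) + record(base)
    base = base + pos * pos
    cap.rows
    if q > base:
        cap = cap - (q + q)
    for base in cap:
        cap = cap + (base == 7)
        cap = base * base // (pos - base)
    pos = base % base
    return cap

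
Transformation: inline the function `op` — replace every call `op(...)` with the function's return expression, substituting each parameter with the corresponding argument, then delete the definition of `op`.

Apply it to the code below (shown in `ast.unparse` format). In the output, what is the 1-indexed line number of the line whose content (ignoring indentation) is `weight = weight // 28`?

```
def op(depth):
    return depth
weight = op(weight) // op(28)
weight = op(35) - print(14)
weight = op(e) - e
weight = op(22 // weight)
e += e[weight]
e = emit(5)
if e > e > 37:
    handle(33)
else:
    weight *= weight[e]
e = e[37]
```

1

Transformed code:
weight = weight // 28
weight = 35 - print(14)
weight = e - e
weight = 22 // weight
e += e[weight]
e = emit(5)
if e > e > 37:
    handle(33)
else:
    weight *= weight[e]
e = e[37]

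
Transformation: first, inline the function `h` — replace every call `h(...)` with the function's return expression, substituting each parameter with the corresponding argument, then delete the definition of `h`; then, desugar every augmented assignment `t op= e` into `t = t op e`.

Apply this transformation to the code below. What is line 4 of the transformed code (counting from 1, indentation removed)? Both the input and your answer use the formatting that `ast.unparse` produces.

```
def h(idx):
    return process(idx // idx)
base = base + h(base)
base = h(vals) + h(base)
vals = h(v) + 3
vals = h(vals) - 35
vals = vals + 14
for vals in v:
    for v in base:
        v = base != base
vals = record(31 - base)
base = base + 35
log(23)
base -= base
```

vals = process(vals // vals) - 35

Transformed code:
base = base + process(base // base)
base = process(vals // vals) + process(base // base)
vals = process(v // v) + 3
vals = process(vals // vals) - 35
vals = vals + 14
for vals in v:
    for v in base:
        v = base != base
vals = record(31 - base)
base = base + 35
log(23)
base = base - base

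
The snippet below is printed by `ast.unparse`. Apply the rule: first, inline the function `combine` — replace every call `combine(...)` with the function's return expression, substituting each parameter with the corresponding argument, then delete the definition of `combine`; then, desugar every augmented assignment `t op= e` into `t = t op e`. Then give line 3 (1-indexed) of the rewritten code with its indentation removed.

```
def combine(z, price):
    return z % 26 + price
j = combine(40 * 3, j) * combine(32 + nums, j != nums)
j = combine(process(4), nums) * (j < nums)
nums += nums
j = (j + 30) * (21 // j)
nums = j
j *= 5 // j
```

Transformed code:
j = (40 * 3 % 26 + j) * ((32 + nums) % 26 + (j != nums))
j = (process(4) % 26 + nums) * (j < nums)
nums = nums + nums
j = (j + 30) * (21 // j)
nums = j
j = j * (5 // j)

nums = nums + nums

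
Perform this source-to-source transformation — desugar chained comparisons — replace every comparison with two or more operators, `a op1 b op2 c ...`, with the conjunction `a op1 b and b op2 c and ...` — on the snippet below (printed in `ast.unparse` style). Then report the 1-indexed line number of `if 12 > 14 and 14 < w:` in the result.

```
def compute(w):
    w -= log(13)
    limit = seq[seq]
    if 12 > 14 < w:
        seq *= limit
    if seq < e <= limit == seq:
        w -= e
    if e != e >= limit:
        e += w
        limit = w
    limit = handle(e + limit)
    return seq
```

Transformed code:
def compute(w):
    w -= log(13)
    limit = seq[seq]
    if 12 > 14 and 14 < w:
        seq *= limit
    if seq < e and e <= limit and (limit == seq):
        w -= e
    if e != e and e >= limit:
        e += w
        limit = w
    limit = handle(e + limit)
    return seq

4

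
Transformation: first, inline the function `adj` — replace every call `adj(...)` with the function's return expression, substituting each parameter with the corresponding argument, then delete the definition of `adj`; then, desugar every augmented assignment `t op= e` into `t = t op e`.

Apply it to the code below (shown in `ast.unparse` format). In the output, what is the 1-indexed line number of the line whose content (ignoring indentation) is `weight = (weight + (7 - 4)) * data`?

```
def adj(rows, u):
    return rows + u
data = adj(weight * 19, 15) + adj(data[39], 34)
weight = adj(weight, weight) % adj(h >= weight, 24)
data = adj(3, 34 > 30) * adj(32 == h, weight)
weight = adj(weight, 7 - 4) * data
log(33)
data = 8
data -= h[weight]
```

4

Transformed code:
data = weight * 19 + 15 + (data[39] + 34)
weight = (weight + weight) % ((h >= weight) + 24)
data = (3 + (34 > 30)) * ((32 == h) + weight)
weight = (weight + (7 - 4)) * data
log(33)
data = 8
data = data - h[weight]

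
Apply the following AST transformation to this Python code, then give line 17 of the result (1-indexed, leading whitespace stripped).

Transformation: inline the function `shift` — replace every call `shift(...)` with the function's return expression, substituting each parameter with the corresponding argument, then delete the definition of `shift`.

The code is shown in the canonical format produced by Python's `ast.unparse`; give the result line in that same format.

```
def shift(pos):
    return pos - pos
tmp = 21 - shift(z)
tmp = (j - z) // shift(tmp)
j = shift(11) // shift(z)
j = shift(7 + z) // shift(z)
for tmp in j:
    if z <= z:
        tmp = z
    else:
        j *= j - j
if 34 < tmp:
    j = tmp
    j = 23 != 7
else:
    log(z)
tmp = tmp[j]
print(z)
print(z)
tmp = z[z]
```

print(z)

Transformed code:
tmp = 21 - (z - z)
tmp = (j - z) // (tmp - tmp)
j = (11 - 11) // (z - z)
j = (7 + z - (7 + z)) // (z - z)
for tmp in j:
    if z <= z:
        tmp = z
    else:
        j *= j - j
if 34 < tmp:
    j = tmp
    j = 23 != 7
else:
    log(z)
tmp = tmp[j]
print(z)
print(z)
tmp = z[z]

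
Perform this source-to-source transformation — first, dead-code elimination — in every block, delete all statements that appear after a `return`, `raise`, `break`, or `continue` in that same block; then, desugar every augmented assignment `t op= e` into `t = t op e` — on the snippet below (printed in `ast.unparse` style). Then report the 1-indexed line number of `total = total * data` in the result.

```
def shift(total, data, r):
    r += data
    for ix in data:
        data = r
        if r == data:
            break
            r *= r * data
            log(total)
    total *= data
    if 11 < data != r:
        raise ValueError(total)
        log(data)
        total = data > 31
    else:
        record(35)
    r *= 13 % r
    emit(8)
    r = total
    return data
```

7

Transformed code:
def shift(total, data, r):
    r = r + data
    for ix in data:
        data = r
        if r == data:
            break
    total = total * data
    if 11 < data != r:
        raise ValueError(total)
    else:
        record(35)
    r = r * (13 % r)
    emit(8)
    r = total
    return data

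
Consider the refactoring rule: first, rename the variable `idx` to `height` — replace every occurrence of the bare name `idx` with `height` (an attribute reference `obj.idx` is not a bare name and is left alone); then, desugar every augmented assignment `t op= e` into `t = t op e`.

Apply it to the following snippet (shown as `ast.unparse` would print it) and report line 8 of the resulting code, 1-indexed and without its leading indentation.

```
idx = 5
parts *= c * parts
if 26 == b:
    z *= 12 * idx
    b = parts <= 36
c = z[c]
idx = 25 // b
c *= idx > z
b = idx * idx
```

c = c * (height > z)

Transformed code:
height = 5
parts = parts * (c * parts)
if 26 == b:
    z = z * (12 * height)
    b = parts <= 36
c = z[c]
height = 25 // b
c = c * (height > z)
b = height * height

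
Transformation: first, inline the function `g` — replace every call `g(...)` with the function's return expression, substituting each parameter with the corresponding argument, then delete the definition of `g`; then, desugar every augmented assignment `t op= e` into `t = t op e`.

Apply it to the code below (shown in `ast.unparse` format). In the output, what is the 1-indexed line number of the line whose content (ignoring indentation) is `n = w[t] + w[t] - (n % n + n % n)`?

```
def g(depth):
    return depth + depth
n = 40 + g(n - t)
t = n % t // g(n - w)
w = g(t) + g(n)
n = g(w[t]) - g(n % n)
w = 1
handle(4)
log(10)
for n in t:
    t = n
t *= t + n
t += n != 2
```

4

Transformed code:
n = 40 + (n - t + (n - t))
t = n % t // (n - w + (n - w))
w = t + t + (n + n)
n = w[t] + w[t] - (n % n + n % n)
w = 1
handle(4)
log(10)
for n in t:
    t = n
t = t * (t + n)
t = t + (n != 2)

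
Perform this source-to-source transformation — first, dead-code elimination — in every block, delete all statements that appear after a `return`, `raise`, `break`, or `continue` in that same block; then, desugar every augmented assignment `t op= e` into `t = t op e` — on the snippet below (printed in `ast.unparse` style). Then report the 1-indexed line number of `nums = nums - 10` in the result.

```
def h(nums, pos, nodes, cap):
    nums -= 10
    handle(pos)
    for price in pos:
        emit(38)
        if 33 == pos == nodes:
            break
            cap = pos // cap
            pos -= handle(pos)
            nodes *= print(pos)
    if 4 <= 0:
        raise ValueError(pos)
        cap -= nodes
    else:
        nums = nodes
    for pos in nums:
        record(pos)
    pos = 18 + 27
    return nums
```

Transformed code:
def h(nums, pos, nodes, cap):
    nums = nums - 10
    handle(pos)
    for price in pos:
        emit(38)
        if 33 == pos == nodes:
            break
    if 4 <= 0:
        raise ValueError(pos)
    else:
        nums = nodes
    for pos in nums:
        record(pos)
    pos = 18 + 27
    return nums

2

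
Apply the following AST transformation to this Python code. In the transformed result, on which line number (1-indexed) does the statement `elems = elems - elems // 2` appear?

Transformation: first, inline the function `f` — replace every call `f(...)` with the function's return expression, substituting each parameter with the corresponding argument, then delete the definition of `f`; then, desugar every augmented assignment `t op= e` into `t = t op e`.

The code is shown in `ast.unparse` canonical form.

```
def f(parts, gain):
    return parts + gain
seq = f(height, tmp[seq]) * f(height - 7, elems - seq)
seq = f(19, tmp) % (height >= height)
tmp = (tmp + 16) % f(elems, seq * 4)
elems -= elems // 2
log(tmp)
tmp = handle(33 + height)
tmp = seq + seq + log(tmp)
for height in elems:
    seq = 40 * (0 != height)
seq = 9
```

Transformed code:
seq = (height + tmp[seq]) * (height - 7 + (elems - seq))
seq = (19 + tmp) % (height >= height)
tmp = (tmp + 16) % (elems + seq * 4)
elems = elems - elems // 2
log(tmp)
tmp = handle(33 + height)
tmp = seq + seq + log(tmp)
for height in elems:
    seq = 40 * (0 != height)
seq = 9

4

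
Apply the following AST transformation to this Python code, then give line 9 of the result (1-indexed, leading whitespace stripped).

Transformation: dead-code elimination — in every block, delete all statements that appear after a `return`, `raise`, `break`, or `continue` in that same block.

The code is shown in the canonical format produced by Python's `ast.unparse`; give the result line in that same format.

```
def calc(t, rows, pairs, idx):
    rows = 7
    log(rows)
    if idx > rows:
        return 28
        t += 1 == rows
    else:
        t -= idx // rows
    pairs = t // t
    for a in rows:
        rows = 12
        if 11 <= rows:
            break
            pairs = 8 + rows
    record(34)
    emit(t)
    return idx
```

Transformed code:
def calc(t, rows, pairs, idx):
    rows = 7
    log(rows)
    if idx > rows:
        return 28
    else:
        t -= idx // rows
    pairs = t // t
    for a in rows:
        rows = 12
        if 11 <= rows:
            break
    record(34)
    emit(t)
    return idx

for a in rows:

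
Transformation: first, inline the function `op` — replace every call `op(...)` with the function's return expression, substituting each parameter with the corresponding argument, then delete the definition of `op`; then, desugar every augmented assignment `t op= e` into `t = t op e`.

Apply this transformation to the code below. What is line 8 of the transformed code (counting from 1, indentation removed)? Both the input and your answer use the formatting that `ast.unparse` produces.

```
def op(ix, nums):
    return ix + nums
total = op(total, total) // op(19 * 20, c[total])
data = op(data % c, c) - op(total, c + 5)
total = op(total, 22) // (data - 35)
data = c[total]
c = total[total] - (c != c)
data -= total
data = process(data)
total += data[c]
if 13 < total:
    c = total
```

total = total + data[c]

Transformed code:
total = (total + total) // (19 * 20 + c[total])
data = data % c + c - (total + (c + 5))
total = (total + 22) // (data - 35)
data = c[total]
c = total[total] - (c != c)
data = data - total
data = process(data)
total = total + data[c]
if 13 < total:
    c = total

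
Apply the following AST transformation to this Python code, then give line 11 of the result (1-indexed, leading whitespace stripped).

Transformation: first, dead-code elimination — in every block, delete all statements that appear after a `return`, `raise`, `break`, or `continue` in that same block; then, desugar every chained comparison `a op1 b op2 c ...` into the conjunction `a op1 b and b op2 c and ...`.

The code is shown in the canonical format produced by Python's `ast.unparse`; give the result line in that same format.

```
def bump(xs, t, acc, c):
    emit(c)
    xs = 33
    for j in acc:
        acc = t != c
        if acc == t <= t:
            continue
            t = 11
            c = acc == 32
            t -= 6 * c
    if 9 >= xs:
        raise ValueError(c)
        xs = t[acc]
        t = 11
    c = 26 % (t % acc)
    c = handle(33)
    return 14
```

Transformed code:
def bump(xs, t, acc, c):
    emit(c)
    xs = 33
    for j in acc:
        acc = t != c
        if acc == t and t <= t:
            continue
    if 9 >= xs:
        raise ValueError(c)
    c = 26 % (t % acc)
    c = handle(33)
    return 14

c = handle(33)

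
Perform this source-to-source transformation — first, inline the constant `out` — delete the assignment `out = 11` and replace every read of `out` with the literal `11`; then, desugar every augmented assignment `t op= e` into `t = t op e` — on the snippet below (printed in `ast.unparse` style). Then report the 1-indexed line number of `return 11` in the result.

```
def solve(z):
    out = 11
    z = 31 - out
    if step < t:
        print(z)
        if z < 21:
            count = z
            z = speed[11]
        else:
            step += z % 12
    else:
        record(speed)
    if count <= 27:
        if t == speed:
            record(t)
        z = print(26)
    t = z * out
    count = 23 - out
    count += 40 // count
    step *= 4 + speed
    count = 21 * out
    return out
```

Transformed code:
def solve(z):
    z = 31 - 11
    if step < t:
        print(z)
        if z < 21:
            count = z
            z = speed[11]
        else:
            step = step + z % 12
    else:
        record(speed)
    if count <= 27:
        if t == speed:
            record(t)
        z = print(26)
    t = z * 11
    count = 23 - 11
    count = count + 40 // count
    step = step * (4 + speed)
    count = 21 * 11
    return 11

21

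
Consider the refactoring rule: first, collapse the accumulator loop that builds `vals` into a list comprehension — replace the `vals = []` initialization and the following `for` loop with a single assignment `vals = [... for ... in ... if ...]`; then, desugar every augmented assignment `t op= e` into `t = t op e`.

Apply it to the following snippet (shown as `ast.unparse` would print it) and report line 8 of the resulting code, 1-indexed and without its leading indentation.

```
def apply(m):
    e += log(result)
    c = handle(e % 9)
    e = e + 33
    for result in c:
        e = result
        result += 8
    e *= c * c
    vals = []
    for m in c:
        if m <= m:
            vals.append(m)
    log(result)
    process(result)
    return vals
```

Transformed code:
def apply(m):
    e = e + log(result)
    c = handle(e % 9)
    e = e + 33
    for result in c:
        e = result
        result = result + 8
    e = e * (c * c)
    vals = [m for m in c if m <= m]
    log(result)
    process(result)
    return vals

e = e * (c * c)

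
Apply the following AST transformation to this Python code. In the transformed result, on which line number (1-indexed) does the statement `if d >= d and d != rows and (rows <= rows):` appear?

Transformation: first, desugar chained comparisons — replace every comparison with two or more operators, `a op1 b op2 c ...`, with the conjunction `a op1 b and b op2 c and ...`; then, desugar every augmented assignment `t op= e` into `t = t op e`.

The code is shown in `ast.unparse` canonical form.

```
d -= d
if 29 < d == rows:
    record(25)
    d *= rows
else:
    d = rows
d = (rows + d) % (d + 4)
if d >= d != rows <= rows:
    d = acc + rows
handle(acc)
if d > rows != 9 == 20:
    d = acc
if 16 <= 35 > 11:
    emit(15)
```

8

Transformed code:
d = d - d
if 29 < d and d == rows:
    record(25)
    d = d * rows
else:
    d = rows
d = (rows + d) % (d + 4)
if d >= d and d != rows and (rows <= rows):
    d = acc + rows
handle(acc)
if d > rows and rows != 9 and (9 == 20):
    d = acc
if 16 <= 35 and 35 > 11:
    emit(15)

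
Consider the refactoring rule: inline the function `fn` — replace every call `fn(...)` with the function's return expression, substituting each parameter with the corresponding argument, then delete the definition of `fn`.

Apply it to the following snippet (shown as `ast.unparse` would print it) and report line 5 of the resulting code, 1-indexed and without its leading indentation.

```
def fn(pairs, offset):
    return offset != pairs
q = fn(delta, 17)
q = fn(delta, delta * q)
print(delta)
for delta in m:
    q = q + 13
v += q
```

Transformed code:
q = 17 != delta
q = delta * q != delta
print(delta)
for delta in m:
    q = q + 13
v += q

q = q + 13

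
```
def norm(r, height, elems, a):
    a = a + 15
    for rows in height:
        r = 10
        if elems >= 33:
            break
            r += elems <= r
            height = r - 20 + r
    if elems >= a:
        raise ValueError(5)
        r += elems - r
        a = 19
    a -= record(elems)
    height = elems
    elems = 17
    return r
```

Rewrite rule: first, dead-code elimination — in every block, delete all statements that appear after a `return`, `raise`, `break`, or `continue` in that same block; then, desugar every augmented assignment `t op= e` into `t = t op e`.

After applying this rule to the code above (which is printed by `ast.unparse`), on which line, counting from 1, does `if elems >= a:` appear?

Transformed code:
def norm(r, height, elems, a):
    a = a + 15
    for rows in height:
        r = 10
        if elems >= 33:
            break
    if elems >= a:
        raise ValueError(5)
    a = a - record(elems)
    height = elems
    elems = 17
    return r

7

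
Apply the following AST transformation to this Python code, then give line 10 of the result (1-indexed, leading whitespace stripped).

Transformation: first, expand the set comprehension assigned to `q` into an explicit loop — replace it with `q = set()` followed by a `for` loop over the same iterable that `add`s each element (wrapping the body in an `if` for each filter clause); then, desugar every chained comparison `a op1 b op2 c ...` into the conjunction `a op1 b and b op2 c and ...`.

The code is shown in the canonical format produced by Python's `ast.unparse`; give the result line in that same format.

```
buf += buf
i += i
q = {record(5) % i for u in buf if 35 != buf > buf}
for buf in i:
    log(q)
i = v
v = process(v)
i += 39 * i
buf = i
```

v = process(v)

Transformed code:
buf += buf
i += i
q = set()
for u in buf:
    if 35 != buf and buf > buf:
        q.add(record(5) % i)
for buf in i:
    log(q)
i = v
v = process(v)
i += 39 * i
buf = i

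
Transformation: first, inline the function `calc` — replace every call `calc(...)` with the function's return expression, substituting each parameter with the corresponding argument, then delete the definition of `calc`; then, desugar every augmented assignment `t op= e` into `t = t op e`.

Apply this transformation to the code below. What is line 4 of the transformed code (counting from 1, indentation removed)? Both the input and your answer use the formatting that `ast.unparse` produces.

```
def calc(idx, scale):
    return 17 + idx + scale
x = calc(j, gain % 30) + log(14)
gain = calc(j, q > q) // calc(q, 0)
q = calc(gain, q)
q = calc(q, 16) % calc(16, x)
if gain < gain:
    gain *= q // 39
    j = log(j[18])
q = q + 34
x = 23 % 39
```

Transformed code:
x = 17 + j + gain % 30 + log(14)
gain = (17 + j + (q > q)) // (17 + q + 0)
q = 17 + gain + q
q = (17 + q + 16) % (17 + 16 + x)
if gain < gain:
    gain = gain * (q // 39)
    j = log(j[18])
q = q + 34
x = 23 % 39

q = (17 + q + 16) % (17 + 16 + x)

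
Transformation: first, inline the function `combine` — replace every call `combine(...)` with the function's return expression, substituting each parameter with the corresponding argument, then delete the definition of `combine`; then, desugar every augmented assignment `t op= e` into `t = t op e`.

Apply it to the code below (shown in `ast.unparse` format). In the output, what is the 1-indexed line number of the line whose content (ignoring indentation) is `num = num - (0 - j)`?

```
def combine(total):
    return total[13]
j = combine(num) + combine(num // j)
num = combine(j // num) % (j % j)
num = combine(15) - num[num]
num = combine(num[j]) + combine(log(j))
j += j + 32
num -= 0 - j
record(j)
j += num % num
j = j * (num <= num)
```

Transformed code:
j = num[13] + (num // j)[13]
num = (j // num)[13] % (j % j)
num = 15[13] - num[num]
num = num[j][13] + log(j)[13]
j = j + (j + 32)
num = num - (0 - j)
record(j)
j = j + num % num
j = j * (num <= num)

6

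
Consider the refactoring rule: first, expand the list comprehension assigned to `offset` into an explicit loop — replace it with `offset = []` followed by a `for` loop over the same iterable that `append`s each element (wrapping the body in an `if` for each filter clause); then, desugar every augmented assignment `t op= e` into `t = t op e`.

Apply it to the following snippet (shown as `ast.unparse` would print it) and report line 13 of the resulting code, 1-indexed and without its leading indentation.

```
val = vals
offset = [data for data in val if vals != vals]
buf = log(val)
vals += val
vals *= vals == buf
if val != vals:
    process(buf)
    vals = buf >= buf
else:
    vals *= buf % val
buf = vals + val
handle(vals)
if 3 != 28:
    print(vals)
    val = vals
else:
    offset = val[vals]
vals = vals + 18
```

vals = vals * (buf % val)

Transformed code:
val = vals
offset = []
for data in val:
    if vals != vals:
        offset.append(data)
buf = log(val)
vals = vals + val
vals = vals * (vals == buf)
if val != vals:
    process(buf)
    vals = buf >= buf
else:
    vals = vals * (buf % val)
buf = vals + val
handle(vals)
if 3 != 28:
    print(vals)
    val = vals
else:
    offset = val[vals]
vals = vals + 18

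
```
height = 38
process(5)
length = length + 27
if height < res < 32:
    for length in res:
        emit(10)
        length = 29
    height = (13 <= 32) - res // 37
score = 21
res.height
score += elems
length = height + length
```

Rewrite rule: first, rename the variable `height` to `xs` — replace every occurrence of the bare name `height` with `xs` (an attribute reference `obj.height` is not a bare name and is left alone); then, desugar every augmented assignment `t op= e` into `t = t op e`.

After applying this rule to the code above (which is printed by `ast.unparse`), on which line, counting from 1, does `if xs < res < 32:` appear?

Transformed code:
xs = 38
process(5)
length = length + 27
if xs < res < 32:
    for length in res:
        emit(10)
        length = 29
    xs = (13 <= 32) - res // 37
score = 21
res.height
score = score + elems
length = xs + length

4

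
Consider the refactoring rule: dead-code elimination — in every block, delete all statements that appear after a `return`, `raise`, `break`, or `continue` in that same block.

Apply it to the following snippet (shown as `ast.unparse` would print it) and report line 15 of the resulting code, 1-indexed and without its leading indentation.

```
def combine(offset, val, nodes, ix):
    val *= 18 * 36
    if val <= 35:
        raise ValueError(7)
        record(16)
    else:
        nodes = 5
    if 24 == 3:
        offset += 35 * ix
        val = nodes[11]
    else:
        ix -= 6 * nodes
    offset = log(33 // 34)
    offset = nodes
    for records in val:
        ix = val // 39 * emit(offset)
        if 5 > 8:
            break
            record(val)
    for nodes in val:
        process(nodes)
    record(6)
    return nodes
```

ix = val // 39 * emit(offset)

Transformed code:
def combine(offset, val, nodes, ix):
    val *= 18 * 36
    if val <= 35:
        raise ValueError(7)
    else:
        nodes = 5
    if 24 == 3:
        offset += 35 * ix
        val = nodes[11]
    else:
        ix -= 6 * nodes
    offset = log(33 // 34)
    offset = nodes
    for records in val:
        ix = val // 39 * emit(offset)
        if 5 > 8:
            break
    for nodes in val:
        process(nodes)
    record(6)
    return nodes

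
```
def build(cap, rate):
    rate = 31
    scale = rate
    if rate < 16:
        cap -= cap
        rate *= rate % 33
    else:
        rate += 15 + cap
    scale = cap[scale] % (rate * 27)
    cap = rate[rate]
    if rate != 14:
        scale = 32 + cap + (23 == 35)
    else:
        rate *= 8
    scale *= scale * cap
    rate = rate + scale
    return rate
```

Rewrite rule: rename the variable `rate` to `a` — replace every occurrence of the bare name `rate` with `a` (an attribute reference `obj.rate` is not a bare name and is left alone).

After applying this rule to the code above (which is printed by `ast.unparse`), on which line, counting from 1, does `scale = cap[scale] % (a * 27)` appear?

9

Transformed code:
def build(cap, a):
    a = 31
    scale = a
    if a < 16:
        cap -= cap
        a *= a % 33
    else:
        a += 15 + cap
    scale = cap[scale] % (a * 27)
    cap = a[a]
    if a != 14:
        scale = 32 + cap + (23 == 35)
    else:
        a *= 8
    scale *= scale * cap
    a = a + scale
    return a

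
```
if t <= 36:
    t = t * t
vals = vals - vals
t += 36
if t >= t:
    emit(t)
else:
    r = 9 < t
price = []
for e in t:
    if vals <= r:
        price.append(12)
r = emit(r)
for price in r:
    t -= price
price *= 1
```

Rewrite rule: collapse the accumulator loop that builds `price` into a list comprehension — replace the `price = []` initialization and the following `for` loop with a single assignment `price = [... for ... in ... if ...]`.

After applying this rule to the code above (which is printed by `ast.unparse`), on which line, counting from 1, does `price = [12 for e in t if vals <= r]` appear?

9

Transformed code:
if t <= 36:
    t = t * t
vals = vals - vals
t += 36
if t >= t:
    emit(t)
else:
    r = 9 < t
price = [12 for e in t if vals <= r]
r = emit(r)
for price in r:
    t -= price
price *= 1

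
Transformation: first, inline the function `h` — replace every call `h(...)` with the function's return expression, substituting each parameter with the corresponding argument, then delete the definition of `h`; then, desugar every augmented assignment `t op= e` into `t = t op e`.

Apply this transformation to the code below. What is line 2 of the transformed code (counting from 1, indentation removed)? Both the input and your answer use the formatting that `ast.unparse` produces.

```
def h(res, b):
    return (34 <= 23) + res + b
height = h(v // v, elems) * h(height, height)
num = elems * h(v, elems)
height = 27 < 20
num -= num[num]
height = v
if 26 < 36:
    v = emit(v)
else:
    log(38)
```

Transformed code:
height = ((34 <= 23) + v // v + elems) * ((34 <= 23) + height + height)
num = elems * ((34 <= 23) + v + elems)
height = 27 < 20
num = num - num[num]
height = v
if 26 < 36:
    v = emit(v)
else:
    log(38)

num = elems * ((34 <= 23) + v + elems)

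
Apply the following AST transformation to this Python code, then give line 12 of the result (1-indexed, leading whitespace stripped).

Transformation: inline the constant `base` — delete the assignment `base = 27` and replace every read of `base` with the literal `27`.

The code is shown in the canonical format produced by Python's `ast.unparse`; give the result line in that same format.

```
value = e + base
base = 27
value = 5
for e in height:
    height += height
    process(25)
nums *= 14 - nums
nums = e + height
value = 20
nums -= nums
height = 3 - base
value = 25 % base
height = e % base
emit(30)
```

Transformed code:
value = e + 27
value = 5
for e in height:
    height += height
    process(25)
nums *= 14 - nums
nums = e + height
value = 20
nums -= nums
height = 3 - 27
value = 25 % 27
height = e % 27
emit(30)

height = e % 27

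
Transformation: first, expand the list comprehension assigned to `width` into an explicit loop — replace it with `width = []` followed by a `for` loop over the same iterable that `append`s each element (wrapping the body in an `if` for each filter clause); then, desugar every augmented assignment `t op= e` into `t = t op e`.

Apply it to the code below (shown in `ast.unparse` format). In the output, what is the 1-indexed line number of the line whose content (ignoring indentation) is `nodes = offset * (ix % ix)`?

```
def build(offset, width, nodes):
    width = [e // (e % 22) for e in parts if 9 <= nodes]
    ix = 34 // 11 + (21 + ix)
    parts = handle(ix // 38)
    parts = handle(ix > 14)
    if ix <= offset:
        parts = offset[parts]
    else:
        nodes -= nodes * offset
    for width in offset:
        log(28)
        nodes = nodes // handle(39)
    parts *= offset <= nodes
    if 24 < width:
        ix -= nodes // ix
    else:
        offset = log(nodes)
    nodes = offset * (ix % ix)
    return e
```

Transformed code:
def build(offset, width, nodes):
    width = []
    for e in parts:
        if 9 <= nodes:
            width.append(e // (e % 22))
    ix = 34 // 11 + (21 + ix)
    parts = handle(ix // 38)
    parts = handle(ix > 14)
    if ix <= offset:
        parts = offset[parts]
    else:
        nodes = nodes - nodes * offset
    for width in offset:
        log(28)
        nodes = nodes // handle(39)
    parts = parts * (offset <= nodes)
    if 24 < width:
        ix = ix - nodes // ix
    else:
        offset = log(nodes)
    nodes = offset * (ix % ix)
    return e

21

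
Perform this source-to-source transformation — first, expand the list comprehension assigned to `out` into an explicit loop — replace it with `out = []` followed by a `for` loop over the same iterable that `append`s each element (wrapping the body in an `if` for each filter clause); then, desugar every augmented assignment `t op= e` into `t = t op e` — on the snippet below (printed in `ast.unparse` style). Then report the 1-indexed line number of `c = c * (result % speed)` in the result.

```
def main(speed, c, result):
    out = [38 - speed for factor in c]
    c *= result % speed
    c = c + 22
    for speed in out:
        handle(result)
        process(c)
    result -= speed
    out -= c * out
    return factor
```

5

Transformed code:
def main(speed, c, result):
    out = []
    for factor in c:
        out.append(38 - speed)
    c = c * (result % speed)
    c = c + 22
    for speed in out:
        handle(result)
        process(c)
    result = result - speed
    out = out - c * out
    return factor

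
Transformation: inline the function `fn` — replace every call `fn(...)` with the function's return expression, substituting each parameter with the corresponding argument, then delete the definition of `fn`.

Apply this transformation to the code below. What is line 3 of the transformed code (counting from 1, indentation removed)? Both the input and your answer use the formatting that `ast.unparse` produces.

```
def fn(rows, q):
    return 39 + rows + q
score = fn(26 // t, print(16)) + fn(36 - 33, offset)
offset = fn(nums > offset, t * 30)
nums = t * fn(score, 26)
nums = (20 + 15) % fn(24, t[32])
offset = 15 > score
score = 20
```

nums = t * (39 + score + 26)

Transformed code:
score = 39 + 26 // t + print(16) + (39 + (36 - 33) + offset)
offset = 39 + (nums > offset) + t * 30
nums = t * (39 + score + 26)
nums = (20 + 15) % (39 + 24 + t[32])
offset = 15 > score
score = 20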